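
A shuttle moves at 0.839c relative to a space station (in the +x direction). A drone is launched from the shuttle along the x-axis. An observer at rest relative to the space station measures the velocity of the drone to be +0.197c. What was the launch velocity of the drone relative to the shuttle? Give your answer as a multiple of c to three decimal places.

Invert the composition law: u' = (u − v)/(1 − uv/c²).
u' = (0.197 − 0.839) / (1 − (0.197)(0.839)) = -0.6420/0.8347 = -0.7691.

-0.769c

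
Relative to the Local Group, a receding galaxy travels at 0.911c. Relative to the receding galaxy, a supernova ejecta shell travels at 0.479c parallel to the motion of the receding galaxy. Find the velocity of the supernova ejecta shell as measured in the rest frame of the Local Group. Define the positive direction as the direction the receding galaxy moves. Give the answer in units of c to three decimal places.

0.968c

With v = 0.911 and u' = 0.479 (in units of c),
u = (u' + v)/(1 + u'v/c²):
u = (0.479 + 0.911) / (1 + 0.479·0.911) = 1.3900/1.4364 = 0.9677
(Galilean addition would give +1.390c, exceeding c.)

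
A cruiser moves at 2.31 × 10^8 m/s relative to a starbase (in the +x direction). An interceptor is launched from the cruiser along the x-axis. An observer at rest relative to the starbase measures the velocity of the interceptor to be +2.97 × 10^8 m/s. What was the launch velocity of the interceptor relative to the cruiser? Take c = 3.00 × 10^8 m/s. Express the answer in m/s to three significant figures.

v = 0.770c, u = 0.990c.
Invert the composition law: u' = (u − v)/(1 − uv/c²).
u' = (0.990 − 0.770) / (1 − (0.990)(0.770)) = 0.2200/0.2377 = 0.9255.
u' = 0.9255 × 3.00 × 10^8 m/s.

+2.78 × 10^8 m/s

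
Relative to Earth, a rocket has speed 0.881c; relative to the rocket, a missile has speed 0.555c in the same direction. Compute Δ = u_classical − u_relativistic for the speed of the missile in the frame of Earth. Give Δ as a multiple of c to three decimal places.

Galilean: u_cl = 0.555 + 0.881 = 1.4360.
Relativistic: u_rel = (0.555 + 0.881) / (1 + 0.555·0.881) = 1.4360/1.4890 = 0.9644.
Δ = 1.4360 − 0.9644 = 0.4716.
(The classical prediction exceeds c; the relativistic result does not.)

Δ = 0.472c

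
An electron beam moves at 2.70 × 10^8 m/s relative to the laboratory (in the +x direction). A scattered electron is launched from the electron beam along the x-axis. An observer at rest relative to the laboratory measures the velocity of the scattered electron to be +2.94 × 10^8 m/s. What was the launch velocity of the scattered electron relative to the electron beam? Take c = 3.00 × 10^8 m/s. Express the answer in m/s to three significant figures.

v = 0.900c, u = 0.980c.
Invert the composition law: u' = (u − v)/(1 − uv/c²).
u' = (0.980 − 0.900) / (1 − (0.980)(0.900)) = 0.0800/0.1180 = 0.6780.
u' = 0.6780 × 3.00 × 10^8 m/s.

+2.03 × 10^8 m/s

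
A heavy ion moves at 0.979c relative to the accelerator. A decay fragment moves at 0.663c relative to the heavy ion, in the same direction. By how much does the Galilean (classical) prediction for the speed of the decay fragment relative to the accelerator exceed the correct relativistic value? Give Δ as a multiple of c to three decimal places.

Galilean: u_cl = 0.663 + 0.979 = 1.6420.
Relativistic: u_rel = (0.663 + 0.979) / (1 + 0.663·0.979) = 1.6420/1.6491 = 0.9957.
Δ = 1.6420 − 0.9957 = 0.6463.
(The classical prediction exceeds c; the relativistic result does not.)

Δ = 0.646c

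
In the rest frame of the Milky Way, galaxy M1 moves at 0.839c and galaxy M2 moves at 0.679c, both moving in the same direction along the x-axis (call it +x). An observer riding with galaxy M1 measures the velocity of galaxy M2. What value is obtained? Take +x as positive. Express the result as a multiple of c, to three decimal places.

-0.372c

β_A = 0.839, β_B = 0.679.
Transform to A's frame with the inverse velocity-addition law: u' = (u − v)/(1 − uv/c²), taking u = β_B and v = β_A.
u' = (0.679 − 0.839) / (1 − (0.839)(0.679)) = -0.1600/0.4303 = -0.3718.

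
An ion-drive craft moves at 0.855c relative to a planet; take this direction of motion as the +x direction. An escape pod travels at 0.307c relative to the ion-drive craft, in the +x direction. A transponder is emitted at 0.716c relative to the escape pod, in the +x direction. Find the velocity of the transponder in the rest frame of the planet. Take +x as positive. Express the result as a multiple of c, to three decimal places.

Apply u = (u' + v)/(1 + u'v/c²) successively, working outward toward the planet.
Start: velocity of the ion-drive craft relative to the planet = 0.8550c.
Compose with the escape pod (u' = 0.307 in the ion-drive craft frame): u_1 = (0.307 + 0.855) / (1 + 0.307·0.855) = 1.1620/1.2625 = 0.9204.
Compose with the transponder (u' = 0.716 in the escape pod frame): u_2 = (0.716 + 0.920) / (1 + 0.716·0.920) = 1.6364/1.6590 = 0.9864.

0.986c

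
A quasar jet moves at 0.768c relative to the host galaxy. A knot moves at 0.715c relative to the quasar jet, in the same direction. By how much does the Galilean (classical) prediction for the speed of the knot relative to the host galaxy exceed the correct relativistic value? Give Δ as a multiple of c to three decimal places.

Galilean: u_cl = 0.715 + 0.768 = 1.4830.
Relativistic: u_rel = (0.715 + 0.768) / (1 + 0.715·0.768) = 1.4830/1.5491 = 0.9573.
Δ = 1.4830 − 0.9573 = 0.5257.
(The classical prediction exceeds c; the relativistic result does not.)

Δ = 0.526c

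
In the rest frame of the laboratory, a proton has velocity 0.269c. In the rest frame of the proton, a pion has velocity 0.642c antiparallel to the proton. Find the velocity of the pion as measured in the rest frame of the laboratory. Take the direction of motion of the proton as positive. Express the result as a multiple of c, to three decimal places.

With v = 0.269 and u' = -0.642 (in units of c),
u = (u' + v)/(1 + u'v/c²):
u = (-0.642 + 0.269) / (1 + (-0.642)·0.269) = -0.3730/0.8273 = -0.4509
(Galilean addition would give -0.373c.)

-0.451c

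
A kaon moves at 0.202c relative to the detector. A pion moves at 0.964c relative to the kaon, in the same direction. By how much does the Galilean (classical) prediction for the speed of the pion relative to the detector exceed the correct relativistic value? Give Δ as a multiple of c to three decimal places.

Galilean: u_cl = 0.964 + 0.202 = 1.1660.
Relativistic: u_rel = (0.964 + 0.202) / (1 + 0.964·0.202) = 1.1660/1.1947 = 0.9760.
Δ = 1.1660 − 0.9760 = 0.1900.
(The classical prediction exceeds c; the relativistic result does not.)

Δ = 0.190c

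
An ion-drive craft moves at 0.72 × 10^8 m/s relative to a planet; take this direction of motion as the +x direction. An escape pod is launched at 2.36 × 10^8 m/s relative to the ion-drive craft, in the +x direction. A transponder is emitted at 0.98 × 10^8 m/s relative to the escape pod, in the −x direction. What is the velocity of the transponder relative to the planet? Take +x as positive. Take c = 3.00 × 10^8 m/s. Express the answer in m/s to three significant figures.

+2.24 × 10^8 m/s

Apply u = (u' + v)/(1 + u'v/c²) successively, working outward toward the planet.
(Dividing each given speed by c = 3.00 × 10^8 m/s to work in units of c.)
Start: velocity of the ion-drive craft relative to the planet = 0.2400c.
Compose with the escape pod (u' = 0.787 in the ion-drive craft frame): u_1 = (0.787 + 0.240) / (1 + 0.787·0.240) = 1.0267/1.1888 = 0.8636.
Compose with the transponder (u' = -0.327 in the escape pod frame): u_2 = (-0.327 + 0.864) / (1 + (-0.327)·0.864) = 0.5369/0.7179 = 0.7480.
So u = 0.7480 × 3.00 × 10^8 m/s.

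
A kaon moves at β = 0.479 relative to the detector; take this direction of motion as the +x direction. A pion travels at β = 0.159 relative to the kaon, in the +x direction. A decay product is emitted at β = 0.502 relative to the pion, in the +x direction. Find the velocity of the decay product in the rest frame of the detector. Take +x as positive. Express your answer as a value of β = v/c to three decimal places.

β = 0.844

Apply u = (u' + v)/(1 + u'v/c²) successively, working outward toward the detector.
Start: velocity of the kaon relative to the detector = 0.4790c.
Compose with the pion (u' = 0.159 in the kaon frame): u_1 = (0.159 + 0.479) / (1 + 0.159·0.479) = 0.6380/1.0762 = 0.5928.
Compose with the decay product (u' = 0.502 in the pion frame): u_2 = (0.502 + 0.593) / (1 + 0.502·0.593) = 1.0948/1.2976 = 0.8437.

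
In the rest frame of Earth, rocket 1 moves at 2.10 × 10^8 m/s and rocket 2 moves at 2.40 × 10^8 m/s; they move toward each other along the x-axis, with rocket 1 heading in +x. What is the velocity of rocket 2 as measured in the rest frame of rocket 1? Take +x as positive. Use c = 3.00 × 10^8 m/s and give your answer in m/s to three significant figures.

β_A = 0.700, β_B = -0.800 (dividing each by c = 3.00 × 10^8 m/s).
Transform to A's frame with the inverse velocity-addition law: u' = (u − v)/(1 − uv/c²), taking u = β_B and v = β_A.
u' = (-0.800 − 0.700) / (1 − (0.700)(-0.800)) = -1.5000/1.5600 = -0.9615.
u' = -0.9615 × 3.00 × 10^8 m/s.

-2.88 × 10^8 m/s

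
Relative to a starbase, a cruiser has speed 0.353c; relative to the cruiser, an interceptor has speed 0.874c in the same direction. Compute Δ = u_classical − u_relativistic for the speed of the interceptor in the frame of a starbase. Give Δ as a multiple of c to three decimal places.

Δ = 0.289c

Galilean: u_cl = 0.874 + 0.353 = 1.2270.
Relativistic: u_rel = (0.874 + 0.353) / (1 + 0.874·0.353) = 1.2270/1.3085 = 0.9377.
Δ = 1.2270 − 0.9377 = 0.2893.
(The classical prediction exceeds c; the relativistic result does not.)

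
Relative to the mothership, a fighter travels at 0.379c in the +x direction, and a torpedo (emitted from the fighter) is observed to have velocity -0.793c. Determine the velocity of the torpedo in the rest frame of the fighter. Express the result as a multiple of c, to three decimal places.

Invert the composition law: u' = (u − v)/(1 − uv/c²).
u' = (-0.793 − 0.379) / (1 − (-0.793)(0.379)) = -1.1720/1.3005 = -0.9012.

-0.901c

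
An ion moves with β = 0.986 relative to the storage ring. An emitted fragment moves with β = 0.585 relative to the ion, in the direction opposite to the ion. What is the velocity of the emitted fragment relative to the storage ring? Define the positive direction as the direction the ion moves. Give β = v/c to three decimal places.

With v = 0.986 and u' = -0.585 (in units of c),
u = (u' + v)/(1 + u'v/c²):
u = (-0.585 + 0.986) / (1 + (-0.585)·0.986) = 0.4010/0.4232 = 0.9476

β = +0.948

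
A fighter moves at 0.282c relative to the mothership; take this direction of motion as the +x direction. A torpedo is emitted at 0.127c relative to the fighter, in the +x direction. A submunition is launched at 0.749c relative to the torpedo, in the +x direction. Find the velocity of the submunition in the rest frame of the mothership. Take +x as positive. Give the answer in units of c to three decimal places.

0.883c

Apply u = (u' + v)/(1 + u'v/c²) successively, working outward toward the mothership.
Start: velocity of the fighter relative to the mothership = 0.2820c.
Compose with the torpedo (u' = 0.127 in the fighter frame): u_1 = (0.127 + 0.282) / (1 + 0.127·0.282) = 0.4090/1.0358 = 0.3949.
Compose with the submunition (u' = 0.749 in the torpedo frame): u_2 = (0.749 + 0.395) / (1 + 0.749·0.395) = 1.1439/1.2957 = 0.8828.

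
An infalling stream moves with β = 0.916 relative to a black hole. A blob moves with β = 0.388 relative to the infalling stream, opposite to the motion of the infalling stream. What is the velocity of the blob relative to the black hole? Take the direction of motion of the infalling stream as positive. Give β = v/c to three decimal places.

β = +0.819

With v = 0.916 and u' = -0.388 (in units of c),
u = (u' + v)/(1 + u'v/c²):
u = (-0.388 + 0.916) / (1 + (-0.388)·0.916) = 0.5280/0.6446 = 0.8191
(Galilean addition would give +0.528c.)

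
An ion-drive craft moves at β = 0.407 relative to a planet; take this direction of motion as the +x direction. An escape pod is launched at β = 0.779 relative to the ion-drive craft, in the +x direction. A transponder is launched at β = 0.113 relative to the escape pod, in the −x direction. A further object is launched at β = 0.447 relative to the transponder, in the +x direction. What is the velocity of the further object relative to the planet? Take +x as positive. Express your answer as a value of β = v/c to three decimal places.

Apply u = (u' + v)/(1 + u'v/c²) successively, working outward toward the planet.
Start: velocity of the ion-drive craft relative to the planet = 0.4070c.
Compose with the escape pod (u' = 0.779 in the ion-drive craft frame): u_1 = (0.779 + 0.407) / (1 + 0.779·0.407) = 1.1860/1.3171 = 0.9005.
Compose with the transponder (u' = -0.113 in the escape pod frame): u_2 = (-0.113 + 0.900) / (1 + (-0.113)·0.900) = 0.7875/0.8982 = 0.8767.
Compose with the further object (u' = 0.447 in the transponder frame): u_3 = (0.447 + 0.877) / (1 + 0.447·0.877) = 1.3237/1.3919 = 0.9510.

β = +0.951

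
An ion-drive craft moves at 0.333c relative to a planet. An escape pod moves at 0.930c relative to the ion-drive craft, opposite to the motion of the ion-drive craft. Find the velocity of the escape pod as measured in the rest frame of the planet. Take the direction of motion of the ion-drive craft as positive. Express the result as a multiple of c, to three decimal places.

With v = 0.333 and u' = -0.930 (in units of c),
u = (u' + v)/(1 + u'v/c²):
u = (-0.930 + 0.333) / (1 + (-0.930)·0.333) = -0.5970/0.6903 = -0.8648

-0.865c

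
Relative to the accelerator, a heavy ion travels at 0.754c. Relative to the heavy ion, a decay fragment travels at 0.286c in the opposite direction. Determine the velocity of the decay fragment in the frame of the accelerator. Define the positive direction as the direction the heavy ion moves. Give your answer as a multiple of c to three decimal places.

With v = 0.754 and u' = -0.286 (in units of c),
u = (u' + v)/(1 + u'v/c²):
u = (-0.286 + 0.754) / (1 + (-0.286)·0.754) = 0.4680/0.7844 = 0.5967

+0.597c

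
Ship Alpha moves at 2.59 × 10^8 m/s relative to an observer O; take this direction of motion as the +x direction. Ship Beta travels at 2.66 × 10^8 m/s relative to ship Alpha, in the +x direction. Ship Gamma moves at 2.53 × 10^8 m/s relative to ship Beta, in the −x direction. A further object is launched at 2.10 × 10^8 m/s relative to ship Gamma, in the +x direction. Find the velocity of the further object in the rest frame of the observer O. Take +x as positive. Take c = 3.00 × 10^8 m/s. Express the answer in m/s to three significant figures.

Apply u = (u' + v)/(1 + u'v/c²) successively, working outward toward the observer O.
(Dividing each given speed by c = 3.00 × 10^8 m/s to work in units of c.)
Start: velocity of ship Alpha relative to the observer O = 0.8633c.
Compose with ship Beta (u' = 0.887 in ship Alpha frame): u_1 = (0.887 + 0.863) / (1 + 0.887·0.863) = 1.7500/1.7655 = 0.9912.
Compose with ship Gamma (u' = -0.843 in ship Beta frame): u_2 = (-0.843 + 0.991) / (1 + (-0.843)·0.991) = 0.1479/0.1641 = 0.9014.
Compose with the further object (u' = 0.700 in ship Gamma frame): u_3 = (0.700 + 0.901) / (1 + 0.700·0.901) = 1.6014/1.6310 = 0.9819.
So u = 0.9819 × 3.00 × 10^8 m/s.

+2.95 × 10^8 m/s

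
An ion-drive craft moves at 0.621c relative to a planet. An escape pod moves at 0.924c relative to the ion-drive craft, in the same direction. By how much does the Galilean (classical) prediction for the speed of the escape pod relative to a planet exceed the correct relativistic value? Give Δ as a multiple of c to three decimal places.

Δ = 0.563c

Galilean: u_cl = 0.924 + 0.621 = 1.5450.
Relativistic: u_rel = (0.924 + 0.621) / (1 + 0.924·0.621) = 1.5450/1.5738 = 0.9817.
Δ = 1.5450 − 0.9817 = 0.5633.
(The classical prediction exceeds c; the relativistic result does not.)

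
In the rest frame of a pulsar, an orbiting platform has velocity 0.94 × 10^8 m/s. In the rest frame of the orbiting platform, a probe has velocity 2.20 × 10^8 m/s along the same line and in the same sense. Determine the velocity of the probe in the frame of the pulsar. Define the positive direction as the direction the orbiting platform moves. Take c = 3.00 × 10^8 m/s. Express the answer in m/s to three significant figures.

2.55 × 10^8 m/s

In units of c (dividing by 3.00 × 10^8 m/s): v = 0.313, u' = 0.733.
u = (u' + v)/(1 + u'v/c²):
u = (0.733 + 0.313) / (1 + 0.733·0.313) = 1.0467/1.2298 = 0.8511
Converting back: u = 0.8511 × 3.00 × 10^8 m/s.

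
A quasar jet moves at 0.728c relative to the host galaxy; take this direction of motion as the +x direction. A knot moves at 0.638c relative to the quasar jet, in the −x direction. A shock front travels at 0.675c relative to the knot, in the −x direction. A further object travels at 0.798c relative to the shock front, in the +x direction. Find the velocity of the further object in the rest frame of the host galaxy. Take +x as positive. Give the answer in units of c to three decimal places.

+0.416c

Apply u = (u' + v)/(1 + u'v/c²) successively, working outward toward the host galaxy.
Start: velocity of the quasar jet relative to the host galaxy = 0.7280c.
Compose with the knot (u' = -0.638 in the quasar jet frame): u_1 = (-0.638 + 0.728) / (1 + (-0.638)·0.728) = 0.0900/0.5355 = 0.1681.
Compose with the shock front (u' = -0.675 in the knot frame): u_2 = (-0.675 + 0.168) / (1 + (-0.675)·0.168) = -0.5069/0.8866 = -0.5718.
Compose with the further object (u' = 0.798 in the shock front frame): u_3 = (0.798 + (-0.572)) / (1 + 0.798·(-0.572)) = 0.2262/0.5437 = 0.4160.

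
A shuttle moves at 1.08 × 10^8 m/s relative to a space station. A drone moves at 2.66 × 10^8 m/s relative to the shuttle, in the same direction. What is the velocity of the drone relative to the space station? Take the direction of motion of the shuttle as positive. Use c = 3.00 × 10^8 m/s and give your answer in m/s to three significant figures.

2.84 × 10^8 m/s

In units of c (dividing by 3.00 × 10^8 m/s): v = 0.360, u' = 0.887.
u = (u' + v)/(1 + u'v/c²):
u = (0.887 + 0.360) / (1 + 0.887·0.360) = 1.2467/1.3192 = 0.9450
Converting back: u = 0.9450 × 3.00 × 10^8 m/s.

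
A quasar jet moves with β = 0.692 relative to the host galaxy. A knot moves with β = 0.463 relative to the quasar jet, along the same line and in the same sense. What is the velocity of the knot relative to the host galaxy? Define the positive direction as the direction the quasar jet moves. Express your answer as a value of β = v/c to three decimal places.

With v = 0.692 and u' = 0.463 (in units of c),
u = (u' + v)/(1 + u'v/c²):
u = (0.463 + 0.692) / (1 + 0.463·0.692) = 1.1550/1.3204 = 0.8747

β = 0.875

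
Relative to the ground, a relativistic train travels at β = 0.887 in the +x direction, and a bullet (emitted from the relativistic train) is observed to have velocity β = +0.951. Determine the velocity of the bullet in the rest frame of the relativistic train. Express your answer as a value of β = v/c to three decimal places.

Invert the composition law: u' = (u − v)/(1 − uv/c²).
u' = (0.951 − 0.887) / (1 − (0.951)(0.887)) = 0.0640/0.1565 = 0.4090.

β = +0.409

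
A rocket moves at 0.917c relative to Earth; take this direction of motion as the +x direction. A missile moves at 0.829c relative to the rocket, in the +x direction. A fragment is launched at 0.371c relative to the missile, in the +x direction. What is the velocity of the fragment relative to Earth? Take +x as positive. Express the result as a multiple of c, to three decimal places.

Apply u = (u' + v)/(1 + u'v/c²) successively, working outward toward Earth.
Start: velocity of the rocket relative to Earth = 0.9170c.
Compose with the missile (u' = 0.829 in the rocket frame): u_1 = (0.829 + 0.917) / (1 + 0.829·0.917) = 1.7460/1.7602 = 0.9919.
Compose with the fragment (u' = 0.371 in the missile frame): u_2 = (0.371 + 0.992) / (1 + 0.371·0.992) = 1.3629/1.3680 = 0.9963.

0.996c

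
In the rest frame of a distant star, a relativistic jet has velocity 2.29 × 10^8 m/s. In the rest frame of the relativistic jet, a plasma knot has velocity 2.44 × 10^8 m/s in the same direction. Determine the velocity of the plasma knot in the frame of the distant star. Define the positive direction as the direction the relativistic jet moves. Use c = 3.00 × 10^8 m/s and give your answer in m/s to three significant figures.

In units of c (dividing by 3.00 × 10^8 m/s): v = 0.763, u' = 0.813.
u = (u' + v)/(1 + u'v/c²):
u = (0.813 + 0.763) / (1 + 0.813·0.763) = 1.5767/1.6208 = 0.9727
(Galilean addition would give +1.577c, exceeding c.)
Converting back: u = 0.9727 × 3.00 × 10^8 m/s.

2.92 × 10^8 m/s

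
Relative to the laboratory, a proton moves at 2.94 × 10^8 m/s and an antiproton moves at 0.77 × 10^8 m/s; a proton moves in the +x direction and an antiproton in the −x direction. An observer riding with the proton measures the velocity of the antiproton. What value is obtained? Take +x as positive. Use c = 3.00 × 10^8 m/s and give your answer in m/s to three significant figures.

-2.96 × 10^8 m/s

β_A = 0.980, β_B = -0.257 (dividing each by c = 3.00 × 10^8 m/s).
Transform to A's frame with the inverse velocity-addition law: u' = (u − v)/(1 − uv/c²), taking u = β_B and v = β_A.
u' = (-0.257 − 0.980) / (1 − (0.980)(-0.257)) = -1.2367/1.2515 = -0.9881.
u' = -0.9881 × 3.00 × 10^8 m/s.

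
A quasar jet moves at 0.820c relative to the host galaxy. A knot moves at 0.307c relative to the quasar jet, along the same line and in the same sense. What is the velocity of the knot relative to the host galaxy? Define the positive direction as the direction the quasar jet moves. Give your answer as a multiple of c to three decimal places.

0.900c

With v = 0.820 and u' = 0.307 (in units of c),
u = (u' + v)/(1 + u'v/c²):
u = (0.307 + 0.820) / (1 + 0.307·0.820) = 1.1270/1.2517 = 0.9003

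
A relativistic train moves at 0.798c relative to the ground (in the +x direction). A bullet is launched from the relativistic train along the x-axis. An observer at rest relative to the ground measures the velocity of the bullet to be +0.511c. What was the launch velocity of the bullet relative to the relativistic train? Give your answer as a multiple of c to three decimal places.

-0.485c

Invert the composition law: u' = (u − v)/(1 − uv/c²).
u' = (0.511 − 0.798) / (1 − (0.511)(0.798)) = -0.2870/0.5922 = -0.4846.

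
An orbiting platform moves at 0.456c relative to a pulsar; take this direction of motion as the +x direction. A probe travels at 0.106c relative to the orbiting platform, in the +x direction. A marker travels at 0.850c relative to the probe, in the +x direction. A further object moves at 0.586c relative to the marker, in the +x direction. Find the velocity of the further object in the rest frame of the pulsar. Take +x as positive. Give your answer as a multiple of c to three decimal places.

Apply u = (u' + v)/(1 + u'v/c²) successively, working outward toward the pulsar.
Start: velocity of the orbiting platform relative to the pulsar = 0.4560c.
Compose with the probe (u' = 0.106 in the orbiting platform frame): u_1 = (0.106 + 0.456) / (1 + 0.106·0.456) = 0.5620/1.0483 = 0.5361.
Compose with the marker (u' = 0.850 in the probe frame): u_2 = (0.850 + 0.536) / (1 + 0.850·0.536) = 1.3861/1.4557 = 0.9522.
Compose with the further object (u' = 0.586 in the marker frame): u_3 = (0.586 + 0.952) / (1 + 0.586·0.952) = 1.5382/1.5580 = 0.9873.

0.987c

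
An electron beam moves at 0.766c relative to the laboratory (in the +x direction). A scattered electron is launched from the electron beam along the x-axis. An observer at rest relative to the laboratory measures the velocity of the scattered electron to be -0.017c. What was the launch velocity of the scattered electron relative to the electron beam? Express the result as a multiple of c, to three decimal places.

Invert the composition law: u' = (u − v)/(1 − uv/c²).
u' = (-0.017 − 0.766) / (1 − (-0.017)(0.766)) = -0.7830/1.0130 = -0.7729.

-0.773c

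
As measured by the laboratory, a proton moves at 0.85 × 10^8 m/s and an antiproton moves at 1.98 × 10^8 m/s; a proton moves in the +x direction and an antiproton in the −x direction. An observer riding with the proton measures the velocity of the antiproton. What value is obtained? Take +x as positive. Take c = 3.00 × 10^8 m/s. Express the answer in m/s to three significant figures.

β_A = 0.283, β_B = -0.660 (dividing each by c = 3.00 × 10^8 m/s).
Transform to A's frame with the inverse velocity-addition law: u' = (u − v)/(1 − uv/c²), taking u = β_B and v = β_A.
u' = (-0.660 − 0.283) / (1 − (0.283)(-0.660)) = -0.9433/1.1870 = -0.7947.
u' = -0.7947 × 3.00 × 10^8 m/s.

-2.38 × 10^8 m/s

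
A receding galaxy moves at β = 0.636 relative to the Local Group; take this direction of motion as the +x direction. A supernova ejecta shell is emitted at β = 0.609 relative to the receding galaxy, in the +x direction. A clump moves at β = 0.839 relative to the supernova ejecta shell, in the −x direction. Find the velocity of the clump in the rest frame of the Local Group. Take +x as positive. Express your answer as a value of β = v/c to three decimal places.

Apply u = (u' + v)/(1 + u'v/c²) successively, working outward toward the Local Group.
Start: velocity of the receding galaxy relative to the Local Group = 0.6360c.
Compose with the supernova ejecta shell (u' = 0.609 in the receding galaxy frame): u_1 = (0.609 + 0.636) / (1 + 0.609·0.636) = 1.2450/1.3873 = 0.8974.
Compose with the clump (u' = -0.839 in the supernova ejecta shell frame): u_2 = (-0.839 + 0.897) / (1 + (-0.839)·0.897) = 0.0584/0.2471 = 0.2364.

β = +0.236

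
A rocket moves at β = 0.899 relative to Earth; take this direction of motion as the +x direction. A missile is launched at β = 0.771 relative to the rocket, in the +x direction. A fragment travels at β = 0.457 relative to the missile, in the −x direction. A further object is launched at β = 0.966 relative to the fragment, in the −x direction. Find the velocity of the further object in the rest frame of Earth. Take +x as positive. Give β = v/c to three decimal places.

β = -0.032

Apply u = (u' + v)/(1 + u'v/c²) successively, working outward toward Earth.
Start: velocity of the rocket relative to Earth = 0.8990c.
Compose with the missile (u' = 0.771 in the rocket frame): u_1 = (0.771 + 0.899) / (1 + 0.771·0.899) = 1.6700/1.6931 = 0.9863.
Compose with the fragment (u' = -0.457 in the missile frame): u_2 = (-0.457 + 0.986) / (1 + (-0.457)·0.986) = 0.5293/0.5492 = 0.9638.
Compose with the further object (u' = -0.966 in the fragment frame): u_3 = (-0.966 + 0.964) / (1 + (-0.966)·0.964) = -0.0022/0.0690 = -0.0324.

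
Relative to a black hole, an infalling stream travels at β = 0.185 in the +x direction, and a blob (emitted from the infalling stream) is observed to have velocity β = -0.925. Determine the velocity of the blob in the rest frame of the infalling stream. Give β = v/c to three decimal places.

Invert the composition law: u' = (u − v)/(1 − uv/c²).
u' = (-0.925 − 0.185) / (1 − (-0.925)(0.185)) = -1.1100/1.1711 = -0.9478.

β = -0.948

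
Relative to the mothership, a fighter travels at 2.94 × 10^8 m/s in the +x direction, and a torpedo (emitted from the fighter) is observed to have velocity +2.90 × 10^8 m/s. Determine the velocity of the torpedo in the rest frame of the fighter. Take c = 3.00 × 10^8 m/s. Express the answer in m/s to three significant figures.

v = 0.980c, u = 0.967c.
Invert the composition law: u' = (u − v)/(1 − uv/c²).
u' = (0.967 − 0.980) / (1 − (0.967)(0.980)) = -0.0133/0.0527 = -0.2532.
u' = -0.2532 × 3.00 × 10^8 m/s.

-7.59 × 10^7 m/s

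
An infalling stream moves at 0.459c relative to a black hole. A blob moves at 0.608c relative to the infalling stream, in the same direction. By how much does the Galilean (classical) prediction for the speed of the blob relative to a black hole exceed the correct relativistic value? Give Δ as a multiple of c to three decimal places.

Galilean: u_cl = 0.608 + 0.459 = 1.0670.
Relativistic: u_rel = (0.608 + 0.459) / (1 + 0.608·0.459) = 1.0670/1.2791 = 0.8342.
Δ = 1.0670 − 0.8342 = 0.2328.
(The classical prediction exceeds c; the relativistic result does not.)

Δ = 0.233c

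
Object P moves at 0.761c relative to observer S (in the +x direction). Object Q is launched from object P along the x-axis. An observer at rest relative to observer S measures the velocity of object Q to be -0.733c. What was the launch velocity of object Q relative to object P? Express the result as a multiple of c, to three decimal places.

-0.959c

Invert the composition law: u' = (u − v)/(1 − uv/c²).
u' = (-0.733 − 0.761) / (1 − (-0.733)(0.761)) = -1.4940/1.5578 = -0.9590.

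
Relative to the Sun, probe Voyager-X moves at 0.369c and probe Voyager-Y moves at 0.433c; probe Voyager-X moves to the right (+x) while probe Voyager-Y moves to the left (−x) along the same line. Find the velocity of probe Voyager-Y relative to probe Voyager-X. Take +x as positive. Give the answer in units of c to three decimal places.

-0.692c

β_A = 0.369, β_B = -0.433.
Transform to A's frame with the inverse velocity-addition law: u' = (u − v)/(1 − uv/c²), taking u = β_B and v = β_A.
u' = (-0.433 − 0.369) / (1 − (0.369)(-0.433)) = -0.8020/1.1598 = -0.6915.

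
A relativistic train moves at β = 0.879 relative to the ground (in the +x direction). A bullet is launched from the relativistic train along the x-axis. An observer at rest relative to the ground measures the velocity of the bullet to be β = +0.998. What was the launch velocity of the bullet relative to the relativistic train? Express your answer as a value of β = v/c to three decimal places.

β = +0.969

Invert the composition law: u' = (u − v)/(1 − uv/c²).
u' = (0.998 − 0.879) / (1 − (0.998)(0.879)) = 0.1190/0.1228 = 0.9694.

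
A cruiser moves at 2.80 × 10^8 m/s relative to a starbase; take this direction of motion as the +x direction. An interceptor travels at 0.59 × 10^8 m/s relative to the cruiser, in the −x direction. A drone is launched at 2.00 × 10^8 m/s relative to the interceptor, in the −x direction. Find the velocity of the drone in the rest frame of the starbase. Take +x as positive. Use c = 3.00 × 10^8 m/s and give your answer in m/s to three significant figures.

+1.77 × 10^8 m/s

Apply u = (u' + v)/(1 + u'v/c²) successively, working outward toward the starbase.
(Dividing each given speed by c = 3.00 × 10^8 m/s to work in units of c.)
Start: velocity of the cruiser relative to the starbase = 0.9333c.
Compose with the interceptor (u' = -0.197 in the cruiser frame): u_1 = (-0.197 + 0.933) / (1 + (-0.197)·0.933) = 0.7367/0.8164 = 0.9023.
Compose with the drone (u' = -0.667 in the interceptor frame): u_2 = (-0.667 + 0.902) / (1 + (-0.667)·0.902) = 0.2356/0.3985 = 0.5913.
So u = 0.5913 × 3.00 × 10^8 m/s.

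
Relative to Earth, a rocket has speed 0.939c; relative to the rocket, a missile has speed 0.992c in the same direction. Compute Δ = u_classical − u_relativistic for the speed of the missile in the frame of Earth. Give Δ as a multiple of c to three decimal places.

Δ = 0.931c

Galilean: u_cl = 0.992 + 0.939 = 1.9310.
Relativistic: u_rel = (0.992 + 0.939) / (1 + 0.992·0.939) = 1.9310/1.9315 = 0.9997.
Δ = 1.9310 − 0.9997 = 0.9313.
(The classical prediction exceeds c; the relativistic result does not.)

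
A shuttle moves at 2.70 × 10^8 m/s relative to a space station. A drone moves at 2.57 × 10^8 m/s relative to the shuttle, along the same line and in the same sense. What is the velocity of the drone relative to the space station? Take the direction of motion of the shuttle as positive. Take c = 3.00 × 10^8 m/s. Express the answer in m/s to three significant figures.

In units of c (dividing by 3.00 × 10^8 m/s): v = 0.900, u' = 0.857.
u = (u' + v)/(1 + u'v/c²):
u = (0.857 + 0.900) / (1 + 0.857·0.900) = 1.7567/1.7710 = 0.9919
Converting back: u = 0.9919 × 3.00 × 10^8 m/s.

2.98 × 10^8 m/s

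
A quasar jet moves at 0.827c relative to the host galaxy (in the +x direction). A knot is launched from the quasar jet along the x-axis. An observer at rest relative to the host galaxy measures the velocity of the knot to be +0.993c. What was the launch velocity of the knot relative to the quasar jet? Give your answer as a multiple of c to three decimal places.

Invert the composition law: u' = (u − v)/(1 − uv/c²).
u' = (0.993 − 0.827) / (1 − (0.993)(0.827)) = 0.1660/0.1788 = 0.9285.

+0.928c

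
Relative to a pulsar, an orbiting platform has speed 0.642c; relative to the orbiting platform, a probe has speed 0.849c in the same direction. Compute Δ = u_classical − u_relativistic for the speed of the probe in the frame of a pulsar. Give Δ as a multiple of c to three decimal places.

Galilean: u_cl = 0.849 + 0.642 = 1.4910.
Relativistic: u_rel = (0.849 + 0.642) / (1 + 0.849·0.642) = 1.4910/1.5451 = 0.9650.
Δ = 1.4910 − 0.9650 = 0.5260.
(The classical prediction exceeds c; the relativistic result does not.)

Δ = 0.526c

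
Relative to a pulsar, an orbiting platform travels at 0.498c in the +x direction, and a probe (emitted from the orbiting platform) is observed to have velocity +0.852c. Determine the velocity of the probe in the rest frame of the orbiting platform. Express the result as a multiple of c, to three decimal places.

+0.615c

Invert the composition law: u' = (u − v)/(1 − uv/c²).
u' = (0.852 − 0.498) / (1 − (0.852)(0.498)) = 0.3540/0.5757 = 0.6149.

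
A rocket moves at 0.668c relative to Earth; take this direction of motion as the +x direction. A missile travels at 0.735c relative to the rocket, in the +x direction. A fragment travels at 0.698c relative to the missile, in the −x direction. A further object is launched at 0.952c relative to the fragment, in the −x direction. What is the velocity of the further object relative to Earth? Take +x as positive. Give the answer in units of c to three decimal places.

Apply u = (u' + v)/(1 + u'v/c²) successively, working outward toward Earth.
Start: velocity of the rocket relative to Earth = 0.6680c.
Compose with the missile (u' = 0.735 in the rocket frame): u_1 = (0.735 + 0.668) / (1 + 0.735·0.668) = 1.4030/1.4910 = 0.9410.
Compose with the fragment (u' = -0.698 in the missile frame): u_2 = (-0.698 + 0.941) / (1 + (-0.698)·0.941) = 0.2430/0.3432 = 0.7080.
Compose with the further object (u' = -0.952 in the fragment frame): u_3 = (-0.952 + 0.708) / (1 + (-0.952)·0.708) = -0.2440/0.3259 = -0.7485.

-0.748c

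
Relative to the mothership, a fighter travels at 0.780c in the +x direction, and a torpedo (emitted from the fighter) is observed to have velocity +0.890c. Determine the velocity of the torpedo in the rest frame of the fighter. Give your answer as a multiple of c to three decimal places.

Invert the composition law: u' = (u − v)/(1 − uv/c²).
u' = (0.890 − 0.780) / (1 − (0.890)(0.780)) = 0.1100/0.3058 = 0.3597.

+0.360c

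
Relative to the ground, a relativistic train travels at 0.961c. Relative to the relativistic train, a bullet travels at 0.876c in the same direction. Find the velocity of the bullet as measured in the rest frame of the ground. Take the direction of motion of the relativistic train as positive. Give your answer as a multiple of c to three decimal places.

0.997c

With v = 0.961 and u' = 0.876 (in units of c),
u = (u' + v)/(1 + u'v/c²):
u = (0.876 + 0.961) / (1 + 0.876·0.961) = 1.8370/1.8418 = 0.9974
(Galilean addition would give +1.837c, exceeding c.)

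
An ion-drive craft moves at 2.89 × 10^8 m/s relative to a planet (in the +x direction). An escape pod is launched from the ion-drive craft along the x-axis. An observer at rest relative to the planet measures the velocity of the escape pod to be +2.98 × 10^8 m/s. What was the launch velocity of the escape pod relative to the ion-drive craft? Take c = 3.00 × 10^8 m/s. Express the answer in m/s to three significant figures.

v = 0.963c, u = 0.993c.
Invert the composition law: u' = (u − v)/(1 − uv/c²).
u' = (0.993 − 0.963) / (1 − (0.993)(0.963)) = 0.0300/0.0431 = 0.6962.
u' = 0.6962 × 3.00 × 10^8 m/s.

+2.09 × 10^8 m/s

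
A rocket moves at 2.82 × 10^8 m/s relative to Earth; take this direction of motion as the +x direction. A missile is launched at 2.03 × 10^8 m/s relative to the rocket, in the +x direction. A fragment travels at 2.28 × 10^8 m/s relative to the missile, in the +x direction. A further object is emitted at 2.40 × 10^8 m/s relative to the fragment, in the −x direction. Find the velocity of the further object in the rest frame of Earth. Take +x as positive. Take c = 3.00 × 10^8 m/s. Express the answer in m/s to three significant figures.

+2.96 × 10^8 m/s

Apply u = (u' + v)/(1 + u'v/c²) successively, working outward toward Earth.
(Dividing each given speed by c = 3.00 × 10^8 m/s to work in units of c.)
Start: velocity of the rocket relative to Earth = 0.9400c.
Compose with the missile (u' = 0.677 in the rocket frame): u_1 = (0.677 + 0.940) / (1 + 0.677·0.940) = 1.6167/1.6361 = 0.9881.
Compose with the fragment (u' = 0.760 in the missile frame): u_2 = (0.760 + 0.988) / (1 + 0.760·0.988) = 1.7481/1.7510 = 0.9984.
Compose with the further object (u' = -0.800 in the fragment frame): u_3 = (-0.800 + 0.998) / (1 + (-0.800)·0.998) = 0.1984/0.2013 = 0.9855.
So u = 0.9855 × 3.00 × 10^8 m/s.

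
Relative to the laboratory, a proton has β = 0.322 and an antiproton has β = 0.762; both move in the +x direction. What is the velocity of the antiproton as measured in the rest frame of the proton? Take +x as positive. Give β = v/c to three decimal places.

β = +0.583

β_A = 0.322, β_B = 0.762.
Transform to A's frame with the inverse velocity-addition law: u' = (u − v)/(1 − uv/c²), taking u = β_B and v = β_A.
u' = (0.762 − 0.322) / (1 − (0.322)(0.762)) = 0.4400/0.7546 = 0.5831.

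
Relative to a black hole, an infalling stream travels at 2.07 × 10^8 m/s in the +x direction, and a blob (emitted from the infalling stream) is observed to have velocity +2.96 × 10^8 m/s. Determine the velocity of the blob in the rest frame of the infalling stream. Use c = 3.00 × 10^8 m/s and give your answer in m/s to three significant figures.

+2.79 × 10^8 m/s

v = 0.690c, u = 0.987c.
Invert the composition law: u' = (u − v)/(1 − uv/c²).
u' = (0.987 − 0.690) / (1 − (0.987)(0.690)) = 0.2967/0.3192 = 0.9294.
u' = 0.9294 × 3.00 × 10^8 m/s.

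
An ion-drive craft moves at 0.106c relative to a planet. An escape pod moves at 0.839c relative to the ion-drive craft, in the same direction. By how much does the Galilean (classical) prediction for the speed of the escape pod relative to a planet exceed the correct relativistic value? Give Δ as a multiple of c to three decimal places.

Δ = 0.077c

Galilean: u_cl = 0.839 + 0.106 = 0.9450.
Relativistic: u_rel = (0.839 + 0.106) / (1 + 0.839·0.106) = 0.9450/1.0889 = 0.8678.
Δ = 0.9450 − 0.8678 = 0.0772.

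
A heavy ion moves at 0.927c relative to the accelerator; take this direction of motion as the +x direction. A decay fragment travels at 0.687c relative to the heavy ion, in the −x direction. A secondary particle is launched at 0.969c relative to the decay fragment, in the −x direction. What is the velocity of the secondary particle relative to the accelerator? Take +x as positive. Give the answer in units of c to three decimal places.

Apply u = (u' + v)/(1 + u'v/c²) successively, working outward toward the accelerator.
Start: velocity of the heavy ion relative to the accelerator = 0.9270c.
Compose with the decay fragment (u' = -0.687 in the heavy ion frame): u_1 = (-0.687 + 0.927) / (1 + (-0.687)·0.927) = 0.2400/0.3632 = 0.6609.
Compose with the secondary particle (u' = -0.969 in the decay fragment frame): u_2 = (-0.969 + 0.661) / (1 + (-0.969)·0.661) = -0.3081/0.3596 = -0.8568.

-0.857c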